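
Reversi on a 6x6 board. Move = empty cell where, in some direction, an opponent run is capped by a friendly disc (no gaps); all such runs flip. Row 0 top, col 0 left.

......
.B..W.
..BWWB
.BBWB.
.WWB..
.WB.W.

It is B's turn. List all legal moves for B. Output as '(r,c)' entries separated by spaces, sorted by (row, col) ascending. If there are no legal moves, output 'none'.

Answer: (0,3) (0,4) (0,5) (1,2) (1,3) (3,0) (4,0) (4,4) (5,0) (5,3)

Derivation:
(0,3): flips 1 -> legal
(0,4): flips 2 -> legal
(0,5): flips 2 -> legal
(1,2): flips 1 -> legal
(1,3): flips 2 -> legal
(1,5): no bracket -> illegal
(3,0): flips 1 -> legal
(3,5): no bracket -> illegal
(4,0): flips 2 -> legal
(4,4): flips 1 -> legal
(4,5): no bracket -> illegal
(5,0): flips 2 -> legal
(5,3): flips 1 -> legal
(5,5): no bracket -> illegal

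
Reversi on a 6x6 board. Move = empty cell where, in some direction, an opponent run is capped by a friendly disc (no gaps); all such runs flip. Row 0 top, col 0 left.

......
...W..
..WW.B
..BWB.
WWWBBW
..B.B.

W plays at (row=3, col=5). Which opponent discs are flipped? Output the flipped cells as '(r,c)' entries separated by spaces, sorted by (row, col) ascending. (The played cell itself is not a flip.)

Dir NW: first cell '.' (not opp) -> no flip
Dir N: opp run (2,5), next='.' -> no flip
Dir NE: edge -> no flip
Dir W: opp run (3,4) capped by W -> flip
Dir E: edge -> no flip
Dir SW: opp run (4,4), next='.' -> no flip
Dir S: first cell 'W' (not opp) -> no flip
Dir SE: edge -> no flip

Answer: (3,4)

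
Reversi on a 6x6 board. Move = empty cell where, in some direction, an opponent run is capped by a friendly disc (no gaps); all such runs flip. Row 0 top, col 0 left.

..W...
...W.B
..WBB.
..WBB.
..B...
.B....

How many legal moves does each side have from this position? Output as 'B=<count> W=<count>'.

-- B to move --
(0,1): no bracket -> illegal
(0,3): flips 1 -> legal
(0,4): no bracket -> illegal
(1,1): flips 1 -> legal
(1,2): flips 2 -> legal
(1,4): no bracket -> illegal
(2,1): flips 1 -> legal
(3,1): flips 1 -> legal
(4,1): flips 1 -> legal
(4,3): no bracket -> illegal
B mobility = 6
-- W to move --
(0,4): no bracket -> illegal
(0,5): no bracket -> illegal
(1,2): no bracket -> illegal
(1,4): flips 1 -> legal
(2,5): flips 2 -> legal
(3,1): no bracket -> illegal
(3,5): flips 3 -> legal
(4,0): no bracket -> illegal
(4,1): no bracket -> illegal
(4,3): flips 2 -> legal
(4,4): flips 1 -> legal
(4,5): no bracket -> illegal
(5,0): no bracket -> illegal
(5,2): flips 1 -> legal
(5,3): no bracket -> illegal
W mobility = 6

Answer: B=6 W=6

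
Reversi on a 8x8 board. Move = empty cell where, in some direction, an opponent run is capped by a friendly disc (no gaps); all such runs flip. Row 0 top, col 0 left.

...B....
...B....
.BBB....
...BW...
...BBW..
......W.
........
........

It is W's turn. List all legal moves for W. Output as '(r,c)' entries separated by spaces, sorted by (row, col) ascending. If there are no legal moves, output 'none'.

(0,2): no bracket -> illegal
(0,4): no bracket -> illegal
(1,0): no bracket -> illegal
(1,1): no bracket -> illegal
(1,2): flips 1 -> legal
(1,4): no bracket -> illegal
(2,0): no bracket -> illegal
(2,4): no bracket -> illegal
(3,0): no bracket -> illegal
(3,1): no bracket -> illegal
(3,2): flips 1 -> legal
(3,5): no bracket -> illegal
(4,2): flips 2 -> legal
(5,2): flips 1 -> legal
(5,3): no bracket -> illegal
(5,4): flips 1 -> legal
(5,5): no bracket -> illegal

Answer: (1,2) (3,2) (4,2) (5,2) (5,4)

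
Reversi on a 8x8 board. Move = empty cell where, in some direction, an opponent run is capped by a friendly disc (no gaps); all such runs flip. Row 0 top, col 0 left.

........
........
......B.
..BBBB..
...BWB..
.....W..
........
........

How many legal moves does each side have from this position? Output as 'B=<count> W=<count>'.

-- B to move --
(4,6): no bracket -> illegal
(5,3): flips 1 -> legal
(5,4): flips 1 -> legal
(5,6): no bracket -> illegal
(6,4): no bracket -> illegal
(6,5): flips 1 -> legal
(6,6): flips 2 -> legal
B mobility = 4
-- W to move --
(1,5): no bracket -> illegal
(1,6): no bracket -> illegal
(1,7): flips 2 -> legal
(2,1): no bracket -> illegal
(2,2): flips 1 -> legal
(2,3): no bracket -> illegal
(2,4): flips 1 -> legal
(2,5): flips 2 -> legal
(2,7): no bracket -> illegal
(3,1): no bracket -> illegal
(3,6): no bracket -> illegal
(3,7): no bracket -> illegal
(4,1): no bracket -> illegal
(4,2): flips 1 -> legal
(4,6): flips 1 -> legal
(5,2): no bracket -> illegal
(5,3): no bracket -> illegal
(5,4): no bracket -> illegal
(5,6): no bracket -> illegal
W mobility = 6

Answer: B=4 W=6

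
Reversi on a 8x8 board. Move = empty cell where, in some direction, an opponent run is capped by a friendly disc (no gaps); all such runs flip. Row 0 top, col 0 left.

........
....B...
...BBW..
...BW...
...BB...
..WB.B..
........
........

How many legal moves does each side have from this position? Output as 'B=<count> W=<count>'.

-- B to move --
(1,5): no bracket -> illegal
(1,6): flips 2 -> legal
(2,6): flips 1 -> legal
(3,5): flips 1 -> legal
(3,6): flips 1 -> legal
(4,1): no bracket -> illegal
(4,2): no bracket -> illegal
(4,5): flips 1 -> legal
(5,1): flips 1 -> legal
(6,1): flips 1 -> legal
(6,2): no bracket -> illegal
(6,3): no bracket -> illegal
B mobility = 7
-- W to move --
(0,3): flips 1 -> legal
(0,4): flips 2 -> legal
(0,5): no bracket -> illegal
(1,2): flips 1 -> legal
(1,3): no bracket -> illegal
(1,5): no bracket -> illegal
(2,2): flips 2 -> legal
(3,2): flips 1 -> legal
(3,5): no bracket -> illegal
(4,2): no bracket -> illegal
(4,5): no bracket -> illegal
(4,6): no bracket -> illegal
(5,4): flips 2 -> legal
(5,6): no bracket -> illegal
(6,2): no bracket -> illegal
(6,3): no bracket -> illegal
(6,4): no bracket -> illegal
(6,5): no bracket -> illegal
(6,6): no bracket -> illegal
W mobility = 6

Answer: B=7 W=6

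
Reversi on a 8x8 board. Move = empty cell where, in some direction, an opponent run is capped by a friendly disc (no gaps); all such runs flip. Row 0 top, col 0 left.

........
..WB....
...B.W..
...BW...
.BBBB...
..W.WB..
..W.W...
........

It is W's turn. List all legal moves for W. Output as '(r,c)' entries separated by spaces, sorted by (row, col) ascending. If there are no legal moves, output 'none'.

(0,2): no bracket -> illegal
(0,3): no bracket -> illegal
(0,4): no bracket -> illegal
(1,4): flips 1 -> legal
(2,2): no bracket -> illegal
(2,4): no bracket -> illegal
(3,0): flips 1 -> legal
(3,1): no bracket -> illegal
(3,2): flips 3 -> legal
(3,5): no bracket -> illegal
(4,0): no bracket -> illegal
(4,5): no bracket -> illegal
(4,6): flips 1 -> legal
(5,0): no bracket -> illegal
(5,1): no bracket -> illegal
(5,3): no bracket -> illegal
(5,6): flips 1 -> legal
(6,5): no bracket -> illegal
(6,6): no bracket -> illegal

Answer: (1,4) (3,0) (3,2) (4,6) (5,6)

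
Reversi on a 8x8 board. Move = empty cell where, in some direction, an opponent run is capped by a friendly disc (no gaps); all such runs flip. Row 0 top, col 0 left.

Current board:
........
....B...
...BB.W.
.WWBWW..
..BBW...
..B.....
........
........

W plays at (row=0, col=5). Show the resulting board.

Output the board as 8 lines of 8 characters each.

Answer: .....W..
....W...
...WB.W.
.WWBWW..
..BBW...
..B.....
........
........

Derivation:
Place W at (0,5); scan 8 dirs for brackets.
Dir NW: edge -> no flip
Dir N: edge -> no flip
Dir NE: edge -> no flip
Dir W: first cell '.' (not opp) -> no flip
Dir E: first cell '.' (not opp) -> no flip
Dir SW: opp run (1,4) (2,3) capped by W -> flip
Dir S: first cell '.' (not opp) -> no flip
Dir SE: first cell '.' (not opp) -> no flip
All flips: (1,4) (2,3)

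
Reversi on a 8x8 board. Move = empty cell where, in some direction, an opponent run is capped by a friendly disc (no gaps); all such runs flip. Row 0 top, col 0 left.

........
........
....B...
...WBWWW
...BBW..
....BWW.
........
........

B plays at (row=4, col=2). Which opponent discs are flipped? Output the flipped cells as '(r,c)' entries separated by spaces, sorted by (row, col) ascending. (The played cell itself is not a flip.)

Dir NW: first cell '.' (not opp) -> no flip
Dir N: first cell '.' (not opp) -> no flip
Dir NE: opp run (3,3) capped by B -> flip
Dir W: first cell '.' (not opp) -> no flip
Dir E: first cell 'B' (not opp) -> no flip
Dir SW: first cell '.' (not opp) -> no flip
Dir S: first cell '.' (not opp) -> no flip
Dir SE: first cell '.' (not opp) -> no flip

Answer: (3,3)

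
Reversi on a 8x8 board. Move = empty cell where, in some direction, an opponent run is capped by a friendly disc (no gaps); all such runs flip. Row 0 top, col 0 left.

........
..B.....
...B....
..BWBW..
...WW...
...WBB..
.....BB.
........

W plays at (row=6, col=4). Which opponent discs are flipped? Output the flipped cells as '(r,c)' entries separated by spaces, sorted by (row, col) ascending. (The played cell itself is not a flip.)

Dir NW: first cell 'W' (not opp) -> no flip
Dir N: opp run (5,4) capped by W -> flip
Dir NE: opp run (5,5), next='.' -> no flip
Dir W: first cell '.' (not opp) -> no flip
Dir E: opp run (6,5) (6,6), next='.' -> no flip
Dir SW: first cell '.' (not opp) -> no flip
Dir S: first cell '.' (not opp) -> no flip
Dir SE: first cell '.' (not opp) -> no flip

Answer: (5,4)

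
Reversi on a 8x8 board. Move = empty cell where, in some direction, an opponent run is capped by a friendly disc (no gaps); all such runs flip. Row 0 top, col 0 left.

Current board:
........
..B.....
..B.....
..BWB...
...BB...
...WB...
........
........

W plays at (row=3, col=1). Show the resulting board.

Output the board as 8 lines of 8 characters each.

Place W at (3,1); scan 8 dirs for brackets.
Dir NW: first cell '.' (not opp) -> no flip
Dir N: first cell '.' (not opp) -> no flip
Dir NE: opp run (2,2), next='.' -> no flip
Dir W: first cell '.' (not opp) -> no flip
Dir E: opp run (3,2) capped by W -> flip
Dir SW: first cell '.' (not opp) -> no flip
Dir S: first cell '.' (not opp) -> no flip
Dir SE: first cell '.' (not opp) -> no flip
All flips: (3,2)

Answer: ........
..B.....
..B.....
.WWWB...
...BB...
...WB...
........
........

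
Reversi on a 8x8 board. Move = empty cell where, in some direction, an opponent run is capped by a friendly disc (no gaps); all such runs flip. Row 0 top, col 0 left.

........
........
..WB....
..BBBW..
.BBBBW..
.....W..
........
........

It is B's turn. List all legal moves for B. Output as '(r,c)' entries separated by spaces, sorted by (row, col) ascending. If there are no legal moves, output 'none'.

Answer: (1,1) (1,2) (2,1) (2,6) (3,6) (4,6) (5,6) (6,6)

Derivation:
(1,1): flips 1 -> legal
(1,2): flips 1 -> legal
(1,3): no bracket -> illegal
(2,1): flips 1 -> legal
(2,4): no bracket -> illegal
(2,5): no bracket -> illegal
(2,6): flips 1 -> legal
(3,1): no bracket -> illegal
(3,6): flips 1 -> legal
(4,6): flips 1 -> legal
(5,4): no bracket -> illegal
(5,6): flips 1 -> legal
(6,4): no bracket -> illegal
(6,5): no bracket -> illegal
(6,6): flips 1 -> legal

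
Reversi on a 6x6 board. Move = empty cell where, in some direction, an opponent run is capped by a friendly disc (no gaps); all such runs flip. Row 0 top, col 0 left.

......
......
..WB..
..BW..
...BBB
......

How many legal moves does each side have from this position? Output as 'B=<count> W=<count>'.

-- B to move --
(1,1): flips 2 -> legal
(1,2): flips 1 -> legal
(1,3): no bracket -> illegal
(2,1): flips 1 -> legal
(2,4): no bracket -> illegal
(3,1): no bracket -> illegal
(3,4): flips 1 -> legal
(4,2): no bracket -> illegal
B mobility = 4
-- W to move --
(1,2): no bracket -> illegal
(1,3): flips 1 -> legal
(1,4): no bracket -> illegal
(2,1): no bracket -> illegal
(2,4): flips 1 -> legal
(3,1): flips 1 -> legal
(3,4): no bracket -> illegal
(3,5): no bracket -> illegal
(4,1): no bracket -> illegal
(4,2): flips 1 -> legal
(5,2): no bracket -> illegal
(5,3): flips 1 -> legal
(5,4): no bracket -> illegal
(5,5): flips 1 -> legal
W mobility = 6

Answer: B=4 W=6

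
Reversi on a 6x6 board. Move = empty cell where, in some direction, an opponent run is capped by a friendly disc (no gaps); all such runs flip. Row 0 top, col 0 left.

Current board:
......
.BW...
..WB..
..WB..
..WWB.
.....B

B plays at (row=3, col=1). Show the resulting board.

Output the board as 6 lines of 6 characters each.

Answer: ......
.BW...
..WB..
.BBB..
..WWB.
.....B

Derivation:
Place B at (3,1); scan 8 dirs for brackets.
Dir NW: first cell '.' (not opp) -> no flip
Dir N: first cell '.' (not opp) -> no flip
Dir NE: opp run (2,2), next='.' -> no flip
Dir W: first cell '.' (not opp) -> no flip
Dir E: opp run (3,2) capped by B -> flip
Dir SW: first cell '.' (not opp) -> no flip
Dir S: first cell '.' (not opp) -> no flip
Dir SE: opp run (4,2), next='.' -> no flip
All flips: (3,2)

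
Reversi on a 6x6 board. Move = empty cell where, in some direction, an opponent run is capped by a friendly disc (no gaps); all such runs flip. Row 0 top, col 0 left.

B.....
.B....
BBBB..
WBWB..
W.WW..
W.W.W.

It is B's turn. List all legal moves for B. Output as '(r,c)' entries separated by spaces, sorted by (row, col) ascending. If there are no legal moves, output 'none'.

Answer: (4,1) (5,1) (5,3)

Derivation:
(3,4): no bracket -> illegal
(4,1): flips 1 -> legal
(4,4): no bracket -> illegal
(4,5): no bracket -> illegal
(5,1): flips 1 -> legal
(5,3): flips 2 -> legal
(5,5): no bracket -> illegal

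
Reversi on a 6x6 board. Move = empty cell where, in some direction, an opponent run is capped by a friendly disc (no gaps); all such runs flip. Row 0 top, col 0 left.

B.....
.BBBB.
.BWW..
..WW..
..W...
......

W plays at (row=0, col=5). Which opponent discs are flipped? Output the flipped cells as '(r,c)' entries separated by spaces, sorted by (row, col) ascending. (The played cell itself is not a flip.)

Answer: (1,4)

Derivation:
Dir NW: edge -> no flip
Dir N: edge -> no flip
Dir NE: edge -> no flip
Dir W: first cell '.' (not opp) -> no flip
Dir E: edge -> no flip
Dir SW: opp run (1,4) capped by W -> flip
Dir S: first cell '.' (not opp) -> no flip
Dir SE: edge -> no flip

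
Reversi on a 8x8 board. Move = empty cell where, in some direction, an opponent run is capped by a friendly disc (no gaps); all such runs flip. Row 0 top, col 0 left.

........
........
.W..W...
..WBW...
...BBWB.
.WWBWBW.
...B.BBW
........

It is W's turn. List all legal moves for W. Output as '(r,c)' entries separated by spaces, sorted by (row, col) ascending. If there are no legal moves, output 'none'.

Answer: (3,6) (4,2) (4,7) (6,4) (7,2) (7,4) (7,5) (7,6)

Derivation:
(2,2): no bracket -> illegal
(2,3): no bracket -> illegal
(3,5): no bracket -> illegal
(3,6): flips 1 -> legal
(3,7): no bracket -> illegal
(4,2): flips 3 -> legal
(4,7): flips 1 -> legal
(5,7): no bracket -> illegal
(6,2): no bracket -> illegal
(6,4): flips 2 -> legal
(7,2): flips 1 -> legal
(7,3): no bracket -> illegal
(7,4): flips 2 -> legal
(7,5): flips 2 -> legal
(7,6): flips 2 -> legal
(7,7): no bracket -> illegal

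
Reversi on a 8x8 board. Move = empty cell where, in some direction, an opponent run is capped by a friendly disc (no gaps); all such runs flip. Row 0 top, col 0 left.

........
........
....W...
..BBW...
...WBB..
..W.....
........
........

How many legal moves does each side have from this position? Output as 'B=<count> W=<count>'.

Answer: B=7 W=7

Derivation:
-- B to move --
(1,3): no bracket -> illegal
(1,4): flips 2 -> legal
(1,5): flips 1 -> legal
(2,3): flips 1 -> legal
(2,5): no bracket -> illegal
(3,5): flips 1 -> legal
(4,1): no bracket -> illegal
(4,2): flips 1 -> legal
(5,1): no bracket -> illegal
(5,3): flips 1 -> legal
(5,4): flips 1 -> legal
(6,1): no bracket -> illegal
(6,2): no bracket -> illegal
(6,3): no bracket -> illegal
B mobility = 7
-- W to move --
(2,1): flips 1 -> legal
(2,2): no bracket -> illegal
(2,3): flips 1 -> legal
(3,1): flips 2 -> legal
(3,5): no bracket -> illegal
(3,6): no bracket -> illegal
(4,1): no bracket -> illegal
(4,2): flips 1 -> legal
(4,6): flips 2 -> legal
(5,3): no bracket -> illegal
(5,4): flips 1 -> legal
(5,5): no bracket -> illegal
(5,6): flips 1 -> legal
W mobility = 7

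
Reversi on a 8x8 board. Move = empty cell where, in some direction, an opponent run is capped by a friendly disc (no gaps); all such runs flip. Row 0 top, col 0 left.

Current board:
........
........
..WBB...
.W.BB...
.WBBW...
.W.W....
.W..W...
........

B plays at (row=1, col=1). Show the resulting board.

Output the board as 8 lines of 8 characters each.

Answer: ........
.B......
..BBB...
.W.BB...
.WBBW...
.W.W....
.W..W...
........

Derivation:
Place B at (1,1); scan 8 dirs for brackets.
Dir NW: first cell '.' (not opp) -> no flip
Dir N: first cell '.' (not opp) -> no flip
Dir NE: first cell '.' (not opp) -> no flip
Dir W: first cell '.' (not opp) -> no flip
Dir E: first cell '.' (not opp) -> no flip
Dir SW: first cell '.' (not opp) -> no flip
Dir S: first cell '.' (not opp) -> no flip
Dir SE: opp run (2,2) capped by B -> flip
All flips: (2,2)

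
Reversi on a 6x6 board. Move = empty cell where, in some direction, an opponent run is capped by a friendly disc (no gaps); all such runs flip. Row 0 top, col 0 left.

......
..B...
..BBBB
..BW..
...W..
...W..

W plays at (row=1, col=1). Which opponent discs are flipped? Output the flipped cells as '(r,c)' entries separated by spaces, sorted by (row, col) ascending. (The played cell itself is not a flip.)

Answer: (2,2)

Derivation:
Dir NW: first cell '.' (not opp) -> no flip
Dir N: first cell '.' (not opp) -> no flip
Dir NE: first cell '.' (not opp) -> no flip
Dir W: first cell '.' (not opp) -> no flip
Dir E: opp run (1,2), next='.' -> no flip
Dir SW: first cell '.' (not opp) -> no flip
Dir S: first cell '.' (not opp) -> no flip
Dir SE: opp run (2,2) capped by W -> flip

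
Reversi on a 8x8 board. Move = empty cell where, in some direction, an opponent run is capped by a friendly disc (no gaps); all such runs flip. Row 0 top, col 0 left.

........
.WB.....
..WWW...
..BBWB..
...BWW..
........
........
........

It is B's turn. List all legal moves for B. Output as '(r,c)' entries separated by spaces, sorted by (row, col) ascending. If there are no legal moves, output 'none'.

Answer: (0,0) (1,0) (1,3) (1,4) (1,5) (2,5) (4,6) (5,3) (5,5) (5,6)

Derivation:
(0,0): flips 2 -> legal
(0,1): no bracket -> illegal
(0,2): no bracket -> illegal
(1,0): flips 1 -> legal
(1,3): flips 2 -> legal
(1,4): flips 1 -> legal
(1,5): flips 1 -> legal
(2,0): no bracket -> illegal
(2,1): no bracket -> illegal
(2,5): flips 1 -> legal
(3,1): no bracket -> illegal
(3,6): no bracket -> illegal
(4,6): flips 2 -> legal
(5,3): flips 1 -> legal
(5,4): no bracket -> illegal
(5,5): flips 2 -> legal
(5,6): flips 3 -> legal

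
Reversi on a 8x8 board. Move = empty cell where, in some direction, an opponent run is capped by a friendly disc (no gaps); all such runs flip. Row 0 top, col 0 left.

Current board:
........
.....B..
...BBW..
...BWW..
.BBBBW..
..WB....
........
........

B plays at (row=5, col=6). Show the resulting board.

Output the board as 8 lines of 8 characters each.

Answer: ........
.....B..
...BBW..
...BBW..
.BBBBB..
..WB..B.
........
........

Derivation:
Place B at (5,6); scan 8 dirs for brackets.
Dir NW: opp run (4,5) (3,4) capped by B -> flip
Dir N: first cell '.' (not opp) -> no flip
Dir NE: first cell '.' (not opp) -> no flip
Dir W: first cell '.' (not opp) -> no flip
Dir E: first cell '.' (not opp) -> no flip
Dir SW: first cell '.' (not opp) -> no flip
Dir S: first cell '.' (not opp) -> no flip
Dir SE: first cell '.' (not opp) -> no flip
All flips: (3,4) (4,5)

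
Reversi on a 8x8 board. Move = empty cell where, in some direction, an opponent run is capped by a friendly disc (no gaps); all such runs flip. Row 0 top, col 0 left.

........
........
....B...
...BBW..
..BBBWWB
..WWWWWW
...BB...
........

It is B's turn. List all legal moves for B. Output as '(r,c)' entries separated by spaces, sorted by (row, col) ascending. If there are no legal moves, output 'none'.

(2,5): no bracket -> illegal
(2,6): flips 1 -> legal
(3,6): flips 3 -> legal
(3,7): flips 2 -> legal
(4,1): flips 1 -> legal
(5,1): no bracket -> illegal
(6,1): flips 1 -> legal
(6,2): flips 2 -> legal
(6,5): flips 2 -> legal
(6,6): flips 1 -> legal
(6,7): flips 3 -> legal

Answer: (2,6) (3,6) (3,7) (4,1) (6,1) (6,2) (6,5) (6,6) (6,7)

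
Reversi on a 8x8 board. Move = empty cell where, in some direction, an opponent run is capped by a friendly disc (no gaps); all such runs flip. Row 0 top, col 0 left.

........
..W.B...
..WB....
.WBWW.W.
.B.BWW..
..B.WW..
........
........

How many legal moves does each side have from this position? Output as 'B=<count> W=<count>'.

Answer: B=9 W=7

Derivation:
-- B to move --
(0,1): flips 1 -> legal
(0,2): flips 2 -> legal
(0,3): no bracket -> illegal
(1,1): no bracket -> illegal
(1,3): no bracket -> illegal
(2,0): no bracket -> illegal
(2,1): flips 2 -> legal
(2,4): no bracket -> illegal
(2,5): flips 1 -> legal
(2,6): no bracket -> illegal
(2,7): no bracket -> illegal
(3,0): flips 1 -> legal
(3,5): flips 2 -> legal
(3,7): no bracket -> illegal
(4,0): no bracket -> illegal
(4,2): no bracket -> illegal
(4,6): flips 2 -> legal
(4,7): no bracket -> illegal
(5,3): no bracket -> illegal
(5,6): flips 2 -> legal
(6,3): no bracket -> illegal
(6,4): no bracket -> illegal
(6,5): flips 1 -> legal
(6,6): no bracket -> illegal
B mobility = 9
-- W to move --
(0,3): no bracket -> illegal
(0,4): no bracket -> illegal
(0,5): no bracket -> illegal
(1,3): flips 1 -> legal
(1,5): no bracket -> illegal
(2,1): flips 2 -> legal
(2,4): flips 1 -> legal
(2,5): no bracket -> illegal
(3,0): no bracket -> illegal
(4,0): no bracket -> illegal
(4,2): flips 2 -> legal
(5,0): no bracket -> illegal
(5,1): flips 1 -> legal
(5,3): flips 1 -> legal
(6,1): flips 2 -> legal
(6,2): no bracket -> illegal
(6,3): no bracket -> illegal
W mobility = 7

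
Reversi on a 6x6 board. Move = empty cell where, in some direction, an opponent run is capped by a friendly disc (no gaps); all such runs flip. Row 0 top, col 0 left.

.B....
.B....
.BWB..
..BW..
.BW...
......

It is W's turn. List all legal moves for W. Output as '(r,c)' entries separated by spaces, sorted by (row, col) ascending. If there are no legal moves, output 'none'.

Answer: (0,0) (1,3) (2,0) (2,4) (3,1) (4,0)

Derivation:
(0,0): flips 1 -> legal
(0,2): no bracket -> illegal
(1,0): no bracket -> illegal
(1,2): no bracket -> illegal
(1,3): flips 1 -> legal
(1,4): no bracket -> illegal
(2,0): flips 1 -> legal
(2,4): flips 1 -> legal
(3,0): no bracket -> illegal
(3,1): flips 1 -> legal
(3,4): no bracket -> illegal
(4,0): flips 1 -> legal
(4,3): no bracket -> illegal
(5,0): no bracket -> illegal
(5,1): no bracket -> illegal
(5,2): no bracket -> illegal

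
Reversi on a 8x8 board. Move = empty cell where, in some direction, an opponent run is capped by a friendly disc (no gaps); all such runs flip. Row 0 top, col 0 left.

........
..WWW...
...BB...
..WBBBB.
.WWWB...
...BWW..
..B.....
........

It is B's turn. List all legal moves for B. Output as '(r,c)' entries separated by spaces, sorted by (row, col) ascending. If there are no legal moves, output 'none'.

Answer: (0,1) (0,2) (0,3) (0,4) (0,5) (3,1) (4,0) (5,0) (5,1) (5,2) (5,6) (6,4) (6,6)

Derivation:
(0,1): flips 1 -> legal
(0,2): flips 1 -> legal
(0,3): flips 1 -> legal
(0,4): flips 1 -> legal
(0,5): flips 1 -> legal
(1,1): no bracket -> illegal
(1,5): no bracket -> illegal
(2,1): no bracket -> illegal
(2,2): no bracket -> illegal
(2,5): no bracket -> illegal
(3,0): no bracket -> illegal
(3,1): flips 2 -> legal
(4,0): flips 3 -> legal
(4,5): no bracket -> illegal
(4,6): no bracket -> illegal
(5,0): flips 2 -> legal
(5,1): flips 1 -> legal
(5,2): flips 1 -> legal
(5,6): flips 2 -> legal
(6,3): no bracket -> illegal
(6,4): flips 1 -> legal
(6,5): no bracket -> illegal
(6,6): flips 1 -> legal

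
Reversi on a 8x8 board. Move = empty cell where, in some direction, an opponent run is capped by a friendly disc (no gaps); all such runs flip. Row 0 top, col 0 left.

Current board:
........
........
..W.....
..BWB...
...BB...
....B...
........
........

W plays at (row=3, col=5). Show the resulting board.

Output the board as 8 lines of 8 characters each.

Answer: ........
........
..W.....
..BWWW..
...BB...
....B...
........
........

Derivation:
Place W at (3,5); scan 8 dirs for brackets.
Dir NW: first cell '.' (not opp) -> no flip
Dir N: first cell '.' (not opp) -> no flip
Dir NE: first cell '.' (not opp) -> no flip
Dir W: opp run (3,4) capped by W -> flip
Dir E: first cell '.' (not opp) -> no flip
Dir SW: opp run (4,4), next='.' -> no flip
Dir S: first cell '.' (not opp) -> no flip
Dir SE: first cell '.' (not opp) -> no flip
All flips: (3,4)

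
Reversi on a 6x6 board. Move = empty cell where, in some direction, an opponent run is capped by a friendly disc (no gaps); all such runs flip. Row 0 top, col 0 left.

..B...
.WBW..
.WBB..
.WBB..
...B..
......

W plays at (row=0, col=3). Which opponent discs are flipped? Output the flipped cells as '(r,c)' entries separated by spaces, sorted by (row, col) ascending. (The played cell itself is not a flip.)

Answer: (1,2)

Derivation:
Dir NW: edge -> no flip
Dir N: edge -> no flip
Dir NE: edge -> no flip
Dir W: opp run (0,2), next='.' -> no flip
Dir E: first cell '.' (not opp) -> no flip
Dir SW: opp run (1,2) capped by W -> flip
Dir S: first cell 'W' (not opp) -> no flip
Dir SE: first cell '.' (not opp) -> no flip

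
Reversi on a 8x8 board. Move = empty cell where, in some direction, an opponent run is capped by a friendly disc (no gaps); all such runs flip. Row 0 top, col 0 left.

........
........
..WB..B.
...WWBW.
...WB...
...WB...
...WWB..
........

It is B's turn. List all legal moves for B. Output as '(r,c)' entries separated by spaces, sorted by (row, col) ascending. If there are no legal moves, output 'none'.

Answer: (1,1) (2,1) (2,4) (3,2) (3,7) (4,2) (4,5) (4,6) (5,2) (6,2) (7,2) (7,3) (7,4)

Derivation:
(1,1): flips 2 -> legal
(1,2): no bracket -> illegal
(1,3): no bracket -> illegal
(2,1): flips 1 -> legal
(2,4): flips 1 -> legal
(2,5): no bracket -> illegal
(2,7): no bracket -> illegal
(3,1): no bracket -> illegal
(3,2): flips 3 -> legal
(3,7): flips 1 -> legal
(4,2): flips 1 -> legal
(4,5): flips 1 -> legal
(4,6): flips 1 -> legal
(4,7): no bracket -> illegal
(5,2): flips 1 -> legal
(5,5): no bracket -> illegal
(6,2): flips 3 -> legal
(7,2): flips 1 -> legal
(7,3): flips 4 -> legal
(7,4): flips 1 -> legal
(7,5): no bracket -> illegal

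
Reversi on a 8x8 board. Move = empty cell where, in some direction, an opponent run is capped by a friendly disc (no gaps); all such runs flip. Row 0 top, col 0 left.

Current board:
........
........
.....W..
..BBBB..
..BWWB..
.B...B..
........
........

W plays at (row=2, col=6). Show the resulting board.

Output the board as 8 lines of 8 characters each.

Answer: ........
........
.....WW.
..BBBW..
..BWWB..
.B...B..
........
........

Derivation:
Place W at (2,6); scan 8 dirs for brackets.
Dir NW: first cell '.' (not opp) -> no flip
Dir N: first cell '.' (not opp) -> no flip
Dir NE: first cell '.' (not opp) -> no flip
Dir W: first cell 'W' (not opp) -> no flip
Dir E: first cell '.' (not opp) -> no flip
Dir SW: opp run (3,5) capped by W -> flip
Dir S: first cell '.' (not opp) -> no flip
Dir SE: first cell '.' (not opp) -> no flip
All flips: (3,5)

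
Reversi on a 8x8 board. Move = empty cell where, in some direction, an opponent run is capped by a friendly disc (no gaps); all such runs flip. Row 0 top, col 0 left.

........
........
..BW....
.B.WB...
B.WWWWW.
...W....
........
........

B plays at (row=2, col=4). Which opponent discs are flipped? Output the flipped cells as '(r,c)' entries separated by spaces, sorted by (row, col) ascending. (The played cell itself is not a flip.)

Answer: (2,3)

Derivation:
Dir NW: first cell '.' (not opp) -> no flip
Dir N: first cell '.' (not opp) -> no flip
Dir NE: first cell '.' (not opp) -> no flip
Dir W: opp run (2,3) capped by B -> flip
Dir E: first cell '.' (not opp) -> no flip
Dir SW: opp run (3,3) (4,2), next='.' -> no flip
Dir S: first cell 'B' (not opp) -> no flip
Dir SE: first cell '.' (not opp) -> no flip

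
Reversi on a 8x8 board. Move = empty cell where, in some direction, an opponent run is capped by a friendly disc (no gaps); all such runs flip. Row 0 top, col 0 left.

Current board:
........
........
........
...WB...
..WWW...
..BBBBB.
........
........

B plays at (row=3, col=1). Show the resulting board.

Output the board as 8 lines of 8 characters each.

Place B at (3,1); scan 8 dirs for brackets.
Dir NW: first cell '.' (not opp) -> no flip
Dir N: first cell '.' (not opp) -> no flip
Dir NE: first cell '.' (not opp) -> no flip
Dir W: first cell '.' (not opp) -> no flip
Dir E: first cell '.' (not opp) -> no flip
Dir SW: first cell '.' (not opp) -> no flip
Dir S: first cell '.' (not opp) -> no flip
Dir SE: opp run (4,2) capped by B -> flip
All flips: (4,2)

Answer: ........
........
........
.B.WB...
..BWW...
..BBBBB.
........
........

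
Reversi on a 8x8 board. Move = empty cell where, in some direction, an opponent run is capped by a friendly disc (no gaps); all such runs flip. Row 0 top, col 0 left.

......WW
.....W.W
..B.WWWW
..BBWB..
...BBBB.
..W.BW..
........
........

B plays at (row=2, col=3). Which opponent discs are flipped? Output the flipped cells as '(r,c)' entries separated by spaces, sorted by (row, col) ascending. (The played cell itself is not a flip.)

Dir NW: first cell '.' (not opp) -> no flip
Dir N: first cell '.' (not opp) -> no flip
Dir NE: first cell '.' (not opp) -> no flip
Dir W: first cell 'B' (not opp) -> no flip
Dir E: opp run (2,4) (2,5) (2,6) (2,7), next=edge -> no flip
Dir SW: first cell 'B' (not opp) -> no flip
Dir S: first cell 'B' (not opp) -> no flip
Dir SE: opp run (3,4) capped by B -> flip

Answer: (3,4)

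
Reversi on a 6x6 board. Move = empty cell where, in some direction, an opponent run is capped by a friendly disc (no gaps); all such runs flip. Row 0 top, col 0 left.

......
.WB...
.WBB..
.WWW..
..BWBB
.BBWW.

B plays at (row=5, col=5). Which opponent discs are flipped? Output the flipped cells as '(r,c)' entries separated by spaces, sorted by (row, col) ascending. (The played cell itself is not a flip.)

Dir NW: first cell 'B' (not opp) -> no flip
Dir N: first cell 'B' (not opp) -> no flip
Dir NE: edge -> no flip
Dir W: opp run (5,4) (5,3) capped by B -> flip
Dir E: edge -> no flip
Dir SW: edge -> no flip
Dir S: edge -> no flip
Dir SE: edge -> no flip

Answer: (5,3) (5,4)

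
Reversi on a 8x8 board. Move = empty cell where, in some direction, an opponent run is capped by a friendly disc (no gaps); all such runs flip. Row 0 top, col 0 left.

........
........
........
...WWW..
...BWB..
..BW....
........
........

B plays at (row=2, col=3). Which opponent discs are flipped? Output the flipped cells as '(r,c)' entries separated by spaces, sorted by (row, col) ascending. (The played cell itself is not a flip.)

Dir NW: first cell '.' (not opp) -> no flip
Dir N: first cell '.' (not opp) -> no flip
Dir NE: first cell '.' (not opp) -> no flip
Dir W: first cell '.' (not opp) -> no flip
Dir E: first cell '.' (not opp) -> no flip
Dir SW: first cell '.' (not opp) -> no flip
Dir S: opp run (3,3) capped by B -> flip
Dir SE: opp run (3,4) capped by B -> flip

Answer: (3,3) (3,4)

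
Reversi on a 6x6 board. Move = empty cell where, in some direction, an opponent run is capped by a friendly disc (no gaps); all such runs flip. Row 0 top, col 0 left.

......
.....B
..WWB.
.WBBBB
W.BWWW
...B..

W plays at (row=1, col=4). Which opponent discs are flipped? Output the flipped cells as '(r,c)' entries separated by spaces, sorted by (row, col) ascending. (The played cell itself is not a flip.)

Dir NW: first cell '.' (not opp) -> no flip
Dir N: first cell '.' (not opp) -> no flip
Dir NE: first cell '.' (not opp) -> no flip
Dir W: first cell '.' (not opp) -> no flip
Dir E: opp run (1,5), next=edge -> no flip
Dir SW: first cell 'W' (not opp) -> no flip
Dir S: opp run (2,4) (3,4) capped by W -> flip
Dir SE: first cell '.' (not opp) -> no flip

Answer: (2,4) (3,4)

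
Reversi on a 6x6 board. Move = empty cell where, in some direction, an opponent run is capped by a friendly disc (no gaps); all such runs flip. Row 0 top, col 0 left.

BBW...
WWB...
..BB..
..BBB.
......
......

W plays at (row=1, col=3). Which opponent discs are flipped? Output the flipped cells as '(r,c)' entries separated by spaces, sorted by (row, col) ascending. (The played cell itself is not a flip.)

Answer: (1,2)

Derivation:
Dir NW: first cell 'W' (not opp) -> no flip
Dir N: first cell '.' (not opp) -> no flip
Dir NE: first cell '.' (not opp) -> no flip
Dir W: opp run (1,2) capped by W -> flip
Dir E: first cell '.' (not opp) -> no flip
Dir SW: opp run (2,2), next='.' -> no flip
Dir S: opp run (2,3) (3,3), next='.' -> no flip
Dir SE: first cell '.' (not opp) -> no flip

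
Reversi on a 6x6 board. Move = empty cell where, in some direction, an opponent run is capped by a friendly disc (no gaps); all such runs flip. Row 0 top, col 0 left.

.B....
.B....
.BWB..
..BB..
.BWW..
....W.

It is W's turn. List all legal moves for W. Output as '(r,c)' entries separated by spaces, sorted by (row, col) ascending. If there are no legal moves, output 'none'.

(0,0): flips 1 -> legal
(0,2): no bracket -> illegal
(1,0): flips 2 -> legal
(1,2): no bracket -> illegal
(1,3): flips 2 -> legal
(1,4): no bracket -> illegal
(2,0): flips 1 -> legal
(2,4): flips 2 -> legal
(3,0): no bracket -> illegal
(3,1): no bracket -> illegal
(3,4): no bracket -> illegal
(4,0): flips 1 -> legal
(4,4): flips 1 -> legal
(5,0): no bracket -> illegal
(5,1): no bracket -> illegal
(5,2): no bracket -> illegal

Answer: (0,0) (1,0) (1,3) (2,0) (2,4) (4,0) (4,4)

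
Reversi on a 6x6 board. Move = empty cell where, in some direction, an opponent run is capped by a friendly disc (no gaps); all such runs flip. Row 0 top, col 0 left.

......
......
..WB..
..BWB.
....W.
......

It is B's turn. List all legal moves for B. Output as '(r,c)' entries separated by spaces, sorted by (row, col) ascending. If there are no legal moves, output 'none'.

Answer: (1,2) (2,1) (4,3) (5,4)

Derivation:
(1,1): no bracket -> illegal
(1,2): flips 1 -> legal
(1,3): no bracket -> illegal
(2,1): flips 1 -> legal
(2,4): no bracket -> illegal
(3,1): no bracket -> illegal
(3,5): no bracket -> illegal
(4,2): no bracket -> illegal
(4,3): flips 1 -> legal
(4,5): no bracket -> illegal
(5,3): no bracket -> illegal
(5,4): flips 1 -> legal
(5,5): no bracket -> illegal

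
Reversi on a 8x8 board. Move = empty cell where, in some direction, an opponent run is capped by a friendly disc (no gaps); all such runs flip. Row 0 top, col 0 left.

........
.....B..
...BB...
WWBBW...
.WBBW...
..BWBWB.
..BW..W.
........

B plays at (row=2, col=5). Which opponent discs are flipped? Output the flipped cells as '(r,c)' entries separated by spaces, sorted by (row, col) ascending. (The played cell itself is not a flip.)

Dir NW: first cell '.' (not opp) -> no flip
Dir N: first cell 'B' (not opp) -> no flip
Dir NE: first cell '.' (not opp) -> no flip
Dir W: first cell 'B' (not opp) -> no flip
Dir E: first cell '.' (not opp) -> no flip
Dir SW: opp run (3,4) capped by B -> flip
Dir S: first cell '.' (not opp) -> no flip
Dir SE: first cell '.' (not opp) -> no flip

Answer: (3,4)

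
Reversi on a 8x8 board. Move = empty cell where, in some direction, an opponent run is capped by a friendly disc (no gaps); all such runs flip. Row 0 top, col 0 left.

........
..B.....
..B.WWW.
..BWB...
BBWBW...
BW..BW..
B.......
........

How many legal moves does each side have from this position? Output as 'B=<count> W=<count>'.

Answer: B=10 W=7

Derivation:
-- B to move --
(1,3): no bracket -> illegal
(1,4): flips 1 -> legal
(1,5): flips 4 -> legal
(1,6): flips 1 -> legal
(1,7): no bracket -> illegal
(2,3): flips 1 -> legal
(2,7): no bracket -> illegal
(3,1): no bracket -> illegal
(3,5): no bracket -> illegal
(3,6): no bracket -> illegal
(3,7): no bracket -> illegal
(4,5): flips 1 -> legal
(4,6): no bracket -> illegal
(5,2): flips 2 -> legal
(5,3): no bracket -> illegal
(5,6): flips 1 -> legal
(6,1): flips 1 -> legal
(6,2): flips 1 -> legal
(6,4): no bracket -> illegal
(6,5): no bracket -> illegal
(6,6): flips 3 -> legal
B mobility = 10
-- W to move --
(0,1): no bracket -> illegal
(0,2): flips 3 -> legal
(0,3): no bracket -> illegal
(1,1): flips 1 -> legal
(1,3): no bracket -> illegal
(2,1): no bracket -> illegal
(2,3): no bracket -> illegal
(3,0): no bracket -> illegal
(3,1): flips 2 -> legal
(3,5): flips 1 -> legal
(4,5): no bracket -> illegal
(5,2): flips 2 -> legal
(5,3): flips 2 -> legal
(6,1): no bracket -> illegal
(6,3): no bracket -> illegal
(6,4): flips 1 -> legal
(6,5): no bracket -> illegal
(7,0): no bracket -> illegal
(7,1): no bracket -> illegal
W mobility = 7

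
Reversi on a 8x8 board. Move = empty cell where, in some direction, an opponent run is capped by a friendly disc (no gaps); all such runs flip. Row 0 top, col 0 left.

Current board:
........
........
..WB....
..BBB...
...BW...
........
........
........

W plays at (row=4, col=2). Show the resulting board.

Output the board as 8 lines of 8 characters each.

Place W at (4,2); scan 8 dirs for brackets.
Dir NW: first cell '.' (not opp) -> no flip
Dir N: opp run (3,2) capped by W -> flip
Dir NE: opp run (3,3), next='.' -> no flip
Dir W: first cell '.' (not opp) -> no flip
Dir E: opp run (4,3) capped by W -> flip
Dir SW: first cell '.' (not opp) -> no flip
Dir S: first cell '.' (not opp) -> no flip
Dir SE: first cell '.' (not opp) -> no flip
All flips: (3,2) (4,3)

Answer: ........
........
..WB....
..WBB...
..WWW...
........
........
........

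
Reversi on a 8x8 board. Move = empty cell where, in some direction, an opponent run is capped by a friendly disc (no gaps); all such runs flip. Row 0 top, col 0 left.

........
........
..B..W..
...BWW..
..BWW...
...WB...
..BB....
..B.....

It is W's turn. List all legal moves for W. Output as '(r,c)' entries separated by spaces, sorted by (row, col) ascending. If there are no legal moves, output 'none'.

(1,1): flips 2 -> legal
(1,2): no bracket -> illegal
(1,3): no bracket -> illegal
(2,1): no bracket -> illegal
(2,3): flips 1 -> legal
(2,4): no bracket -> illegal
(3,1): flips 1 -> legal
(3,2): flips 1 -> legal
(4,1): flips 1 -> legal
(4,5): no bracket -> illegal
(5,1): no bracket -> illegal
(5,2): no bracket -> illegal
(5,5): flips 1 -> legal
(6,1): no bracket -> illegal
(6,4): flips 1 -> legal
(6,5): flips 1 -> legal
(7,1): flips 1 -> legal
(7,3): flips 1 -> legal
(7,4): no bracket -> illegal

Answer: (1,1) (2,3) (3,1) (3,2) (4,1) (5,5) (6,4) (6,5) (7,1) (7,3)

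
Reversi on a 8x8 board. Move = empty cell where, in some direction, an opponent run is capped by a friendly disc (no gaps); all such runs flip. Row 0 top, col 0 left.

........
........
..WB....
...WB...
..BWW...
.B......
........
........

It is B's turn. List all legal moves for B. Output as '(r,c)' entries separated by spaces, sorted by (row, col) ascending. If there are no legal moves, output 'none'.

(1,1): no bracket -> illegal
(1,2): no bracket -> illegal
(1,3): no bracket -> illegal
(2,1): flips 1 -> legal
(2,4): flips 1 -> legal
(3,1): no bracket -> illegal
(3,2): flips 1 -> legal
(3,5): no bracket -> illegal
(4,5): flips 2 -> legal
(5,2): flips 1 -> legal
(5,3): flips 2 -> legal
(5,4): flips 1 -> legal
(5,5): no bracket -> illegal

Answer: (2,1) (2,4) (3,2) (4,5) (5,2) (5,3) (5,4)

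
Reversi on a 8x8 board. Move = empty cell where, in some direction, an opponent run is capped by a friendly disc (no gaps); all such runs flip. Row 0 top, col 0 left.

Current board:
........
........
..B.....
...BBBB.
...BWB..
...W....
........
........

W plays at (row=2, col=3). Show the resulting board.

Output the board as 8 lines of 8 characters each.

Answer: ........
........
..BW....
...WBBB.
...WWB..
...W....
........
........

Derivation:
Place W at (2,3); scan 8 dirs for brackets.
Dir NW: first cell '.' (not opp) -> no flip
Dir N: first cell '.' (not opp) -> no flip
Dir NE: first cell '.' (not opp) -> no flip
Dir W: opp run (2,2), next='.' -> no flip
Dir E: first cell '.' (not opp) -> no flip
Dir SW: first cell '.' (not opp) -> no flip
Dir S: opp run (3,3) (4,3) capped by W -> flip
Dir SE: opp run (3,4) (4,5), next='.' -> no flip
All flips: (3,3) (4,3)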